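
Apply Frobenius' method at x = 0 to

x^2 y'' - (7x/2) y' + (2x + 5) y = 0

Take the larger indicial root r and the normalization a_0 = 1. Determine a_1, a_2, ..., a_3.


Write in Frobenius form y'' + (p(x)/x) y' + (q(x)/x^2) y = 0:
  p(x) = -7/2,  q(x) = 2x + 5.
Indicial equation: r(r-1) + (-7/2) r + (5) = 0 -> roots r_1 = 5/2, r_2 = 2.
Take r = r_1 = 5/2. Let y(x) = x^r sum_{n>=0} a_n x^n with a_0 = 1.
Substitute y = x^r sum a_n x^n and match x^{r+n}. The recurrence is
  D(n) a_n + 2 a_{n-1} = 0,  where D(n) = (r+n)(r+n-1) + (-7/2)(r+n) + (5).
  a_n = -2 / D(n) * a_{n-1}.
Since the indicial polynomial factors as (r - r_1)(r - r_2), D(n) = (r_1 + n - r_1)(r_1 + n - r_2) = n(n + 1/2).
Evaluating step by step (a_0 = 1):
  n = 1: D(1) = 1(1 + 1/2) = 3/2; numerator = -2(1) = -2; a_1 = (-2)/(3/2) = -4/3
  n = 2: D(2) = 2(2 + 1/2) = 5; numerator = -2(-4/3) = 8/3; a_2 = (8/3)/(5) = 8/15
  n = 3: D(3) = 3(3 + 1/2) = 21/2; numerator = -2(8/15) = -16/15; a_3 = (-16/15)/(21/2) = -32/315

r = 5/2; a_0 = 1; a_1 = -4/3; a_2 = 8/15; a_3 = -32/315


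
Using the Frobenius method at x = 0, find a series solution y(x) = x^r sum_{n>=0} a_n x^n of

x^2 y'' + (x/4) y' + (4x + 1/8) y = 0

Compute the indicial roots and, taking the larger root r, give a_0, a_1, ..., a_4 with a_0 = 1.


Write in Frobenius form y'' + (p(x)/x) y' + (q(x)/x^2) y = 0:
  p(x) = 1/4,  q(x) = 4x + 1/8.
Indicial equation: r(r-1) + (1/4) r + (1/8) = 0 -> roots r_1 = 1/2, r_2 = 1/4.
Take r = r_1 = 1/2. Let y(x) = x^r sum_{n>=0} a_n x^n with a_0 = 1.
Substitute y = x^r sum a_n x^n and match x^{r+n}. The recurrence is
  D(n) a_n + 4 a_{n-1} = 0,  where D(n) = (r+n)(r+n-1) + (1/4)(r+n) + (1/8).
  a_n = -4 / D(n) * a_{n-1}.
Since the indicial polynomial factors as (r - r_1)(r - r_2), D(n) = (r_1 + n - r_1)(r_1 + n - r_2) = n(n + 1/4).
Evaluating step by step (a_0 = 1):
  n = 1: D(1) = 1(1 + 1/4) = 5/4; numerator = -4(1) = -4; a_1 = (-4)/(5/4) = -16/5
  n = 2: D(2) = 2(2 + 1/4) = 9/2; numerator = -4(-16/5) = 64/5; a_2 = (64/5)/(9/2) = 128/45
  n = 3: D(3) = 3(3 + 1/4) = 39/4; numerator = -4(128/45) = -512/45; a_3 = (-512/45)/(39/4) = -2048/1755
  n = 4: D(4) = 4(4 + 1/4) = 17; numerator = -4(-2048/1755) = 8192/1755; a_4 = (8192/1755)/(17) = 8192/29835

r = 1/2; a_0 = 1; a_1 = -16/5; a_2 = 128/45; a_3 = -2048/1755; a_4 = 8192/29835


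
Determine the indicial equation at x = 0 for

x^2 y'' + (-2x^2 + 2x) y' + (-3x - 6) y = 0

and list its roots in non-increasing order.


Divide by x^2 to reach normal form y'' + P_1(x) y' + P_2(x) y = 0 with P_1(x) = -2 + 2/x and P_2(x) = -3/x - 6/x^2.
x = 0 is a singular point because the y'-coefficient -2 + 2/x has a pole at x = 0 and the y-coefficient -3/x - 6/x^2 has a pole at x = 0.
It is a regular singular point because x P_1(x) = p(x) = 2 - 2x and x^2 P_2(x) = q(x) = -3x - 6 are polynomials, hence analytic at x = 0.
p(0) = 2,  q(0) = -6.
Indicial equation: r(r-1) + p(0) r + q(0) = 0, i.e. r^2 + (p(0) - 1) r + q(0) = 0, i.e. r^2 + 1 r - 6 = 0.
Discriminant: (1)^2 - 4(-6) = 25, so r = (-1 ± 5)/2.
Solving: r_1 = 2, r_2 = -3.

indicial: r^2 + 1 r - 6 = 0; roots r_1 = 2, r_2 = -3


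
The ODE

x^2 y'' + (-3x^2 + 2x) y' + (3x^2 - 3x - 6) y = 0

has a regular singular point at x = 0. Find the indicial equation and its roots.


Divide by x^2 to reach normal form y'' + P_1(x) y' + P_2(x) y = 0 with P_1(x) = -3 + 2/x and P_2(x) = 3 - 3/x - 6/x^2.
x = 0 is a singular point because the y'-coefficient -3 + 2/x has a pole at x = 0 and the y-coefficient 3 - 3/x - 6/x^2 has a pole at x = 0.
It is a regular singular point because x P_1(x) = p(x) = 2 - 3x and x^2 P_2(x) = q(x) = 3x^2 - 3x - 6 are polynomials, hence analytic at x = 0.
p(0) = 2,  q(0) = -6.
Indicial equation: r(r-1) + p(0) r + q(0) = 0, i.e. r^2 + (p(0) - 1) r + q(0) = 0, i.e. r^2 + 1 r - 6 = 0.
Discriminant: (1)^2 - 4(-6) = 25, so r = (-1 ± 5)/2.
Solving: r_1 = 2, r_2 = -3.

indicial: r^2 + 1 r - 6 = 0; roots r_1 = 2, r_2 = -3


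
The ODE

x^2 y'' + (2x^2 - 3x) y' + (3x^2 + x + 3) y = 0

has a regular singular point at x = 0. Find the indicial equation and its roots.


Divide by x^2 to reach normal form y'' + P_1(x) y' + P_2(x) y = 0 with P_1(x) = 2 - 3/x and P_2(x) = 3 + 1/x + 3/x^2.
x = 0 is a singular point because the y'-coefficient 2 - 3/x has a pole at x = 0 and the y-coefficient 3 + 1/x + 3/x^2 has a pole at x = 0.
It is a regular singular point because x P_1(x) = p(x) = 2x - 3 and x^2 P_2(x) = q(x) = 3x^2 + x + 3 are polynomials, hence analytic at x = 0.
p(0) = -3,  q(0) = 3.
Indicial equation: r(r-1) + p(0) r + q(0) = 0, i.e. r^2 + (p(0) - 1) r + q(0) = 0, i.e. r^2 - 4 r + 3 = 0.
Discriminant: (-4)^2 - 4(3) = 4, so r = (4 ± 2)/2.
Solving: r_1 = 3, r_2 = 1.

indicial: r^2 - 4 r + 3 = 0; roots r_1 = 3, r_2 = 1


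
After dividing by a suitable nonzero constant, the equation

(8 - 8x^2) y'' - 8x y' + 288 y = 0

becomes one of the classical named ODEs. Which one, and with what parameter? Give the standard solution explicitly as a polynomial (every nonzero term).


All three coefficients share the factor 8; dividing through by 8 gives  (1 - x^2) y'' - x y' + 36 y = 0.
This matches the Chebyshev equation (1 - x^2) y'' - x y' + n^2 y = 0 (note the -x y' term, not -2x y') with n^2 = 36, so n = 6; the polynomial solution is T_6(x).
With y = sum_k a_k x^k, matching x^k gives (k+2)(k+1) a_{k+2} = (k^2 - n^2) a_k = (k - 6)(k + 6) a_k. The right side vanishes at k = 6, so the series with the parity of 6 terminates at degree 6.
Standard normalization: leading coefficient of T_n is 2^(n-1), so a_6 = 2^5 = 32. Work downward with a_k = (k+1)(k+2) a_{k+2} / ((k - 6)(k + 6)):
  a_4 = (5)(6)(32) / ((4 - 6)(4 + 6)) = 960/(-20) = -48
  a_2 = (3)(4)(-48) / ((2 - 6)(2 + 6)) = -576/(-32) = 18
  a_0 = (1)(2)(18) / ((0 - 6)(0 + 6)) = 36/(-36) = -1
Hence T_6(x) = 32 x^6 - 48 x^4 + 18 x^2 - 1.

T_6(x); series = 32 x^6 - 48 x^4 + 18 x^2 - 1


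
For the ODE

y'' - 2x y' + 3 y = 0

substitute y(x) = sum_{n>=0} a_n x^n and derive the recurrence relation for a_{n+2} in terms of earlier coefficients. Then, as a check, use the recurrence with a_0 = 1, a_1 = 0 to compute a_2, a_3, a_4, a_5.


Substitute y = sum_n a_n x^n.
y''(x) has coefficient (n+2)(n+1) a_{n+2} at x^n;
-2 x y'(x) has coefficient -2 n a_n at x^n (shift);
3 y(x) has coefficient 3 a_n at x^n.
Matching x^n: (n+2)(n+1) a_{n+2} + (-2n + 3) a_n = 0.
Thus a_{n+2} = (2n - 3) / ((n+1)(n+2)) * a_n.

Check with a_0 = 1, a_1 = 0 (apply the recurrence for n = 0, 1, 2, 3): a_0 = 1, a_1 = 0, a_2 = -3/2, a_3 = 0, a_4 = -1/8, a_5 = 0.

a_(n+2) = (2n - 3) / ((n+1)(n+2)) * a_n; check: a_0 = 1, a_1 = 0, a_2 = -3/2, a_3 = 0, a_4 = -1/8, a_5 = 0


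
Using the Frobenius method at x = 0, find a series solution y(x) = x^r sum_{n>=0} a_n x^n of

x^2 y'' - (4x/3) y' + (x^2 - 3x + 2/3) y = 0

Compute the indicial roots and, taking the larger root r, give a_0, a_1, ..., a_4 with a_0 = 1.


Write in Frobenius form y'' + (p(x)/x) y' + (q(x)/x^2) y = 0:
  p(x) = -4/3,  q(x) = x^2 - 3x + 2/3.
Indicial equation: r(r-1) + (-4/3) r + (2/3) = 0 -> roots r_1 = 2, r_2 = 1/3.
Take r = r_1 = 2. Let y(x) = x^r sum_{n>=0} a_n x^n with a_0 = 1.
Substitute y = x^r sum a_n x^n and match x^{r+n}. The recurrence is
  D(n) a_n - 3 a_{n-1} + 1 a_{n-2} = 0,  where D(n) = (r+n)(r+n-1) + (-4/3)(r+n) + (2/3).
  a_n = [3 a_{n-1} - 1 a_{n-2}] / D(n).
Since the indicial polynomial factors as (r - r_1)(r - r_2), D(n) = (r_1 + n - r_1)(r_1 + n - r_2) = n(n + 5/3).
Evaluating step by step (a_0 = 1):
  n = 1: D(1) = 1(1 + 5/3) = 8/3; numerator = 3(1) = 3; a_1 = (3)/(8/3) = 9/8
  n = 2: D(2) = 2(2 + 5/3) = 22/3; numerator = 3(9/8) - 1(1) = 19/8; a_2 = (19/8)/(22/3) = 57/176
  n = 3: D(3) = 3(3 + 5/3) = 14; numerator = 3(57/176) - 1(9/8) = -27/176; a_3 = (-27/176)/(14) = -27/2464
  n = 4: D(4) = 4(4 + 5/3) = 68/3; numerator = 3(-27/2464) - 1(57/176) = -879/2464; a_4 = (-879/2464)/(68/3) = -2637/167552

r = 2; a_0 = 1; a_1 = 9/8; a_2 = 57/176; a_3 = -27/2464; a_4 = -2637/167552


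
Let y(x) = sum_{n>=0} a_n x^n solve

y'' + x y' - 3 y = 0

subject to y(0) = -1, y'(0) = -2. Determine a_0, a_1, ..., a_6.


Ansatz: y(x) = sum_{n>=0} a_n x^n, so y'(x) = sum_{n>=1} n a_n x^(n-1) and y''(x) = sum_{n>=2} n(n-1) a_n x^(n-2).
Substitute into P(x) y'' + Q(x) y' + R(x) y = 0 with P(x) = 1, Q(x) = x, R(x) = -3, and match powers of x.
Initial conditions: a_0 = -1, a_1 = -2.
Setting the coefficient of each power of x to zero and solving order by order (substituting the coefficients already found):
  x^0: 2 a_2 - 3 a_0 = 0  ->  2 a_2 = 3 a_0 = -3  ->  a_2 = -3/2
  x^1: 6 a_3 - 2 a_1 = 0  ->  6 a_3 = 2 a_1 = -4  ->  a_3 = -2/3
  x^2: 12 a_4 - a_2 = 0  ->  12 a_4 = a_2 = -3/2  ->  a_4 = -1/8
  x^3: 20 a_5 = 0  ->  a_5 = 0
  x^4: 30 a_6 + a_4 = 0  ->  30 a_6 = -a_4 = 1/8  ->  a_6 = 1/240
Truncated series: y(x) = -1 - 2 x - (3/2) x^2 - (2/3) x^3 - (1/8) x^4 + (1/240) x^6 + O(x^7).

a_0 = -1; a_1 = -2; a_2 = -3/2; a_3 = -2/3; a_4 = -1/8; a_5 = 0; a_6 = 1/240


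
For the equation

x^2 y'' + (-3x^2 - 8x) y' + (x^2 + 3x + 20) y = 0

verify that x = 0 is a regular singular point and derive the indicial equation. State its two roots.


Divide by x^2 to reach normal form y'' + P_1(x) y' + P_2(x) y = 0 with P_1(x) = -3 - 8/x and P_2(x) = 1 + 3/x + 20/x^2.
x = 0 is a singular point because the y'-coefficient -3 - 8/x has a pole at x = 0 and the y-coefficient 1 + 3/x + 20/x^2 has a pole at x = 0.
It is a regular singular point because x P_1(x) = p(x) = -3x - 8 and x^2 P_2(x) = q(x) = x^2 + 3x + 20 are polynomials, hence analytic at x = 0.
p(0) = -8,  q(0) = 20.
Indicial equation: r(r-1) + p(0) r + q(0) = 0, i.e. r^2 + (p(0) - 1) r + q(0) = 0, i.e. r^2 - 9 r + 20 = 0.
Discriminant: (-9)^2 - 4(20) = 1, so r = (9 ± 1)/2.
Solving: r_1 = 5, r_2 = 4.

indicial: r^2 - 9 r + 20 = 0; roots r_1 = 5, r_2 = 4


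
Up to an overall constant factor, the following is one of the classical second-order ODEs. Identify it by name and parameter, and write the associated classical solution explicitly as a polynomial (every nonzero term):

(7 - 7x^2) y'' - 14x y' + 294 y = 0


All three coefficients share the factor 7; dividing through by 7 gives  (1 - x^2) y'' - 2x y' + 42 y = 0.
This matches the Legendre equation (1 - x^2) y'' - 2x y' + n(n+1) y = 0 (note the -2x y' term) with n(n+1) = 42, so n = 6; the polynomial solution is P_6(x).
With y = sum_k a_k x^k, matching x^k gives (k+2)(k+1) a_{k+2} = [k(k+1) - n(n+1)] a_k = (k - 6)(k + 7) a_k. The right side vanishes at k = 6, so the series with the parity of 6 terminates at degree 6.
Standard normalization (P_n(1) = 1): leading coefficient (2n)!/(2^n (n!)^2) = 479001600/(64*518400) = 231/16, so a_6 = 231/16. Work downward with a_k = (k+1)(k+2) a_{k+2} / ((k - 6)(k + 7)):
  a_4 = (5)(6)(231/16) / ((4 - 6)(4 + 7)) = (3465/8)/(-22) = -315/16
  a_2 = (3)(4)(-315/16) / ((2 - 6)(2 + 7)) = (-945/4)/(-36) = 105/16
  a_0 = (1)(2)(105/16) / ((0 - 6)(0 + 7)) = (105/8)/(-42) = -5/16
Hence P_6(x) = 231 x^6/16 - 315 x^4/16 + 105 x^2/16 - 5/16.

P_6(x); series = 231 x^6/16 - 315 x^4/16 + 105 x^2/16 - 5/16


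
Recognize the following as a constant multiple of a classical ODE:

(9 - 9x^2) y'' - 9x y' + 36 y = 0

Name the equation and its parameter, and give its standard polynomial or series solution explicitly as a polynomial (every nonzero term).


All three coefficients share the factor 9; dividing through by 9 gives  (1 - x^2) y'' - x y' + 4 y = 0.
This matches the Chebyshev equation (1 - x^2) y'' - x y' + n^2 y = 0 (note the -x y' term, not -2x y') with n^2 = 4, so n = 2; the polynomial solution is T_2(x).
With y = sum_k a_k x^k, matching x^k gives (k+2)(k+1) a_{k+2} = (k^2 - n^2) a_k = (k - 2)(k + 2) a_k. The right side vanishes at k = 2, so the series with the parity of 2 terminates at degree 2.
Standard normalization: leading coefficient of T_n is 2^(n-1), so a_2 = 2^1 = 2. Work downward with a_k = (k+1)(k+2) a_{k+2} / ((k - 2)(k + 2)):
  a_0 = (1)(2)(2) / ((0 - 2)(0 + 2)) = 4/(-4) = -1
Hence T_2(x) = 2 x^2 - 1.

T_2(x); series = 2 x^2 - 1


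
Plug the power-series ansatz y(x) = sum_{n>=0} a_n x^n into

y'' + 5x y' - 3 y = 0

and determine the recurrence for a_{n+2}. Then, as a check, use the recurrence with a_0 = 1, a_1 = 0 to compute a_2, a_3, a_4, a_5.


Substitute y = sum_n a_n x^n.
y''(x) has coefficient (n+2)(n+1) a_{n+2} at x^n;
5 x y'(x) has coefficient 5 n a_n at x^n (shift);
-3 y(x) has coefficient -3 a_n at x^n.
Matching x^n: (n+2)(n+1) a_{n+2} + (5n - 3) a_n = 0.
Thus a_{n+2} = (-5n + 3) / ((n+1)(n+2)) * a_n.

Check with a_0 = 1, a_1 = 0 (apply the recurrence for n = 0, 1, 2, 3): a_0 = 1, a_1 = 0, a_2 = 3/2, a_3 = 0, a_4 = -7/8, a_5 = 0.

a_(n+2) = (-5n + 3) / ((n+1)(n+2)) * a_n; check: a_0 = 1, a_1 = 0, a_2 = 3/2, a_3 = 0, a_4 = -7/8, a_5 = 0


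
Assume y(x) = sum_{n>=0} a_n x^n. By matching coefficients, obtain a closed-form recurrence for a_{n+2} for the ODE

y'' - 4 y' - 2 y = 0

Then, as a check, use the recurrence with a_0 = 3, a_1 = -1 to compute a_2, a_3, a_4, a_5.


Substitute y = sum_n a_n x^n.
y''(x) has coefficient (n+2)(n+1) a_{n+2} at x^n;
-4 y'(x) has coefficient -4 (n+1) a_{n+1} at x^n;
-2 y(x) has coefficient -2 a_n at x^n.
Matching x^n: (n+2)(n+1) a_{n+2} - 4 (n+1) a_{n+1} - 2 a_n = 0.
Thus a_{n+2} = [4 (n+1) a_{n+1} + 2 a_n] / ((n+1)(n+2)).

Check with a_0 = 3, a_1 = -1 (apply the recurrence for n = 0, 1, 2, 3): a_0 = 3, a_1 = -1, a_2 = 1, a_3 = 1, a_4 = 7/6, a_5 = 31/30.

a_(n+2) = [4 (n+1) a_(n+1) + 2 a_n] / ((n+1)(n+2)); check: a_0 = 3, a_1 = -1, a_2 = 1, a_3 = 1, a_4 = 7/6, a_5 = 31/30


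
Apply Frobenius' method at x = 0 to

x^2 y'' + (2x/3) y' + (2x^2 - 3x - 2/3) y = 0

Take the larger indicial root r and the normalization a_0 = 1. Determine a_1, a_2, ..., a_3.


Write in Frobenius form y'' + (p(x)/x) y' + (q(x)/x^2) y = 0:
  p(x) = 2/3,  q(x) = 2x^2 - 3x - 2/3.
Indicial equation: r(r-1) + (2/3) r + (-2/3) = 0 -> roots r_1 = 1, r_2 = -2/3.
Take r = r_1 = 1. Let y(x) = x^r sum_{n>=0} a_n x^n with a_0 = 1.
Substitute y = x^r sum a_n x^n and match x^{r+n}. The recurrence is
  D(n) a_n - 3 a_{n-1} + 2 a_{n-2} = 0,  where D(n) = (r+n)(r+n-1) + (2/3)(r+n) + (-2/3).
  a_n = [3 a_{n-1} - 2 a_{n-2}] / D(n).
Since the indicial polynomial factors as (r - r_1)(r - r_2), D(n) = (r_1 + n - r_1)(r_1 + n - r_2) = n(n + 5/3).
Evaluating step by step (a_0 = 1):
  n = 1: D(1) = 1(1 + 5/3) = 8/3; numerator = 3(1) = 3; a_1 = (3)/(8/3) = 9/8
  n = 2: D(2) = 2(2 + 5/3) = 22/3; numerator = 3(9/8) - 2(1) = 11/8; a_2 = (11/8)/(22/3) = 3/16
  n = 3: D(3) = 3(3 + 5/3) = 14; numerator = 3(3/16) - 2(9/8) = -27/16; a_3 = (-27/16)/(14) = -27/224

r = 1; a_0 = 1; a_1 = 9/8; a_2 = 3/16; a_3 = -27/224


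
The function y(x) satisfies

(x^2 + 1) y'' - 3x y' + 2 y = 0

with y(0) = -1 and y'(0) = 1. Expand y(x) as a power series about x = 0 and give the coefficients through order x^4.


Ansatz: y(x) = sum_{n>=0} a_n x^n, so y'(x) = sum_{n>=1} n a_n x^(n-1) and y''(x) = sum_{n>=2} n(n-1) a_n x^(n-2).
Substitute into P(x) y'' + Q(x) y' + R(x) y = 0 with P(x) = x^2 + 1, Q(x) = -3x, R(x) = 2, and match powers of x.
Initial conditions: a_0 = -1, a_1 = 1.
Setting the coefficient of each power of x to zero and solving order by order (substituting the coefficients already found):
  x^0: 2 a_2 + 2 a_0 = 0  ->  2 a_2 = -2 a_0 = 2  ->  a_2 = 1
  x^1: 6 a_3 - a_1 = 0  ->  6 a_3 = a_1 = 1  ->  a_3 = 1/6
  x^2: 12 a_4 - 2 a_2 = 0  ->  12 a_4 = 2 a_2 = 2  ->  a_4 = 1/6
Truncated series: y(x) = -1 + x + x^2 + (1/6) x^3 + (1/6) x^4 + O(x^5).

a_0 = -1; a_1 = 1; a_2 = 1; a_3 = 1/6; a_4 = 1/6


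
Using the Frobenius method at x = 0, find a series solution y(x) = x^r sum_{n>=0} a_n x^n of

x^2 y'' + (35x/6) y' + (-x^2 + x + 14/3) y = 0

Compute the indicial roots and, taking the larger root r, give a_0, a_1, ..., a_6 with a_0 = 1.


Write in Frobenius form y'' + (p(x)/x) y' + (q(x)/x^2) y = 0:
  p(x) = 35/6,  q(x) = -x^2 + x + 14/3.
Indicial equation: r(r-1) + (35/6) r + (14/3) = 0 -> roots r_1 = -4/3, r_2 = -7/2.
Take r = r_1 = -4/3. Let y(x) = x^r sum_{n>=0} a_n x^n with a_0 = 1.
Substitute y = x^r sum a_n x^n and match x^{r+n}. The recurrence is
  D(n) a_n + 1 a_{n-1} - 1 a_{n-2} = 0,  where D(n) = (r+n)(r+n-1) + (35/6)(r+n) + (14/3).
  a_n = [-1 a_{n-1} + 1 a_{n-2}] / D(n).
Since the indicial polynomial factors as (r - r_1)(r - r_2), D(n) = (r_1 + n - r_1)(r_1 + n - r_2) = n(n + 13/6).
Evaluating step by step (a_0 = 1):
  n = 1: D(1) = 1(1 + 13/6) = 19/6; numerator = -1(1) = -1; a_1 = (-1)/(19/6) = -6/19
  n = 2: D(2) = 2(2 + 13/6) = 25/3; numerator = -1(-6/19) + 1(1) = 25/19; a_2 = (25/19)/(25/3) = 3/19
  n = 3: D(3) = 3(3 + 13/6) = 31/2; numerator = -1(3/19) + 1(-6/19) = -9/19; a_3 = (-9/19)/(31/2) = -18/589
  n = 4: D(4) = 4(4 + 13/6) = 74/3; numerator = -1(-18/589) + 1(3/19) = 111/589; a_4 = (111/589)/(74/3) = 9/1178
  n = 5: D(5) = 5(5 + 13/6) = 215/6; numerator = -1(9/1178) + 1(-18/589) = -45/1178; a_5 = (-45/1178)/(215/6) = -27/25327
  n = 6: D(6) = 6(6 + 13/6) = 49; numerator = -1(-27/25327) + 1(9/1178) = 441/50654; a_6 = (441/50654)/(49) = 9/50654

r = -4/3; a_0 = 1; a_1 = -6/19; a_2 = 3/19; a_3 = -18/589; a_4 = 9/1178; a_5 = -27/25327; a_6 = 9/50654


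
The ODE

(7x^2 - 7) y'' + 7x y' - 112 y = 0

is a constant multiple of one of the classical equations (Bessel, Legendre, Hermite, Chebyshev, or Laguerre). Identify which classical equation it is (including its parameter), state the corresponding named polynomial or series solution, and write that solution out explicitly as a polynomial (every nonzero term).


All three coefficients share the factor -7; dividing through by -7 gives  (1 - x^2) y'' - x y' + 16 y = 0.
This matches the Chebyshev equation (1 - x^2) y'' - x y' + n^2 y = 0 (note the -x y' term, not -2x y') with n^2 = 16, so n = 4; the polynomial solution is T_4(x).
With y = sum_k a_k x^k, matching x^k gives (k+2)(k+1) a_{k+2} = (k^2 - n^2) a_k = (k - 4)(k + 4) a_k. The right side vanishes at k = 4, so the series with the parity of 4 terminates at degree 4.
Standard normalization: leading coefficient of T_n is 2^(n-1), so a_4 = 2^3 = 8. Work downward with a_k = (k+1)(k+2) a_{k+2} / ((k - 4)(k + 4)):
  a_2 = (3)(4)(8) / ((2 - 4)(2 + 4)) = 96/(-12) = -8
  a_0 = (1)(2)(-8) / ((0 - 4)(0 + 4)) = -16/(-16) = 1
Hence T_4(x) = 8 x^4 - 8 x^2 + 1.

T_4(x); series = 8 x^4 - 8 x^2 + 1


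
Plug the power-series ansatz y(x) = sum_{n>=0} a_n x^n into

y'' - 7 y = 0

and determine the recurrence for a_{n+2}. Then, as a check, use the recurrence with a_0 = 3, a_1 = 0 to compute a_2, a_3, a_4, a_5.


Substitute y = sum_n a_n x^n into y'' + (const) y = 0.
y''(x) = sum_{n>=0} (n+2)(n+1) a_{n+2} x^n.
The ODE becomes sum_n [(n+2)(n+1) a_{n+2} - 7 a_n] x^n = 0.
Setting each coefficient to zero gives the recurrence:
  (n+2)(n+1) a_{n+2} - 7 a_n = 0,
  a_{n+2} = 7 / ((n+1)(n+2)) a_n.

Check with a_0 = 3, a_1 = 0 (apply the recurrence for n = 0, 1, 2, 3): a_0 = 3, a_1 = 0, a_2 = 21/2, a_3 = 0, a_4 = 49/8, a_5 = 0.

a_{n+2} = 7/((n+1)(n+2)) * a_n; check: a_0 = 3, a_1 = 0, a_2 = 21/2, a_3 = 0, a_4 = 49/8, a_5 = 0


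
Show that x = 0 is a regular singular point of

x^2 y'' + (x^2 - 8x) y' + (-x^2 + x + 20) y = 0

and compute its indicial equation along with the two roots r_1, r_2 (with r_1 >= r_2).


Divide by x^2 to reach normal form y'' + P_1(x) y' + P_2(x) y = 0 with P_1(x) = 1 - 8/x and P_2(x) = -1 + 1/x + 20/x^2.
x = 0 is a singular point because the y'-coefficient 1 - 8/x has a pole at x = 0 and the y-coefficient -1 + 1/x + 20/x^2 has a pole at x = 0.
It is a regular singular point because x P_1(x) = p(x) = x - 8 and x^2 P_2(x) = q(x) = -x^2 + x + 20 are polynomials, hence analytic at x = 0.
p(0) = -8,  q(0) = 20.
Indicial equation: r(r-1) + p(0) r + q(0) = 0, i.e. r^2 + (p(0) - 1) r + q(0) = 0, i.e. r^2 - 9 r + 20 = 0.
Discriminant: (-9)^2 - 4(20) = 1, so r = (9 ± 1)/2.
Solving: r_1 = 5, r_2 = 4.

indicial: r^2 - 9 r + 20 = 0; roots r_1 = 5, r_2 = 4


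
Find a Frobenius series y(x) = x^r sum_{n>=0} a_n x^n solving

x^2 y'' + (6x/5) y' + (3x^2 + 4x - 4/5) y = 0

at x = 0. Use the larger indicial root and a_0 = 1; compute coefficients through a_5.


Write in Frobenius form y'' + (p(x)/x) y' + (q(x)/x^2) y = 0:
  p(x) = 6/5,  q(x) = 3x^2 + 4x - 4/5.
Indicial equation: r(r-1) + (6/5) r + (-4/5) = 0 -> roots r_1 = 4/5, r_2 = -1.
Take r = r_1 = 4/5. Let y(x) = x^r sum_{n>=0} a_n x^n with a_0 = 1.
Substitute y = x^r sum a_n x^n and match x^{r+n}. The recurrence is
  D(n) a_n + 4 a_{n-1} + 3 a_{n-2} = 0,  where D(n) = (r+n)(r+n-1) + (6/5)(r+n) + (-4/5).
  a_n = [-4 a_{n-1} - 3 a_{n-2}] / D(n).
Since the indicial polynomial factors as (r - r_1)(r - r_2), D(n) = (r_1 + n - r_1)(r_1 + n - r_2) = n(n + 9/5).
Evaluating step by step (a_0 = 1):
  n = 1: D(1) = 1(1 + 9/5) = 14/5; numerator = -4(1) = -4; a_1 = (-4)/(14/5) = -10/7
  n = 2: D(2) = 2(2 + 9/5) = 38/5; numerator = -4(-10/7) - 3(1) = 19/7; a_2 = (19/7)/(38/5) = 5/14
  n = 3: D(3) = 3(3 + 9/5) = 72/5; numerator = -4(5/14) - 3(-10/7) = 20/7; a_3 = (20/7)/(72/5) = 25/126
  n = 4: D(4) = 4(4 + 9/5) = 116/5; numerator = -4(25/126) - 3(5/14) = -235/126; a_4 = (-235/126)/(116/5) = -1175/14616
  n = 5: D(5) = 5(5 + 9/5) = 34; numerator = -4(-1175/14616) - 3(25/126) = -500/1827; a_5 = (-500/1827)/(34) = -250/31059

r = 4/5; a_0 = 1; a_1 = -10/7; a_2 = 5/14; a_3 = 25/126; a_4 = -1175/14616; a_5 = -250/31059


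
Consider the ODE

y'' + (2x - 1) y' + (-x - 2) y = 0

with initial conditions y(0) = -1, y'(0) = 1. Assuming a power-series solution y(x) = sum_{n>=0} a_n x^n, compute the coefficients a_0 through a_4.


Ansatz: y(x) = sum_{n>=0} a_n x^n, so y'(x) = sum_{n>=1} n a_n x^(n-1) and y''(x) = sum_{n>=2} n(n-1) a_n x^(n-2).
Substitute into P(x) y'' + Q(x) y' + R(x) y = 0 with P(x) = 1, Q(x) = 2x - 1, R(x) = -x - 2, and match powers of x.
Initial conditions: a_0 = -1, a_1 = 1.
Setting the coefficient of each power of x to zero and solving order by order (substituting the coefficients already found):
  x^0: 2 a_2 - a_1 - 2 a_0 = 0  ->  2 a_2 = a_1 + 2 a_0 = -1  ->  a_2 = -1/2
  x^1: 6 a_3 - 2 a_2 - a_0 = 0  ->  6 a_3 = 2 a_2 + a_0 = -2  ->  a_3 = -1/3
  x^2: 12 a_4 - 3 a_3 + 2 a_2 - a_1 = 0  ->  12 a_4 = 3 a_3 - 2 a_2 + a_1 = 1  ->  a_4 = 1/12
Truncated series: y(x) = -1 + x - (1/2) x^2 - (1/3) x^3 + (1/12) x^4 + O(x^5).

a_0 = -1; a_1 = 1; a_2 = -1/2; a_3 = -1/3; a_4 = 1/12


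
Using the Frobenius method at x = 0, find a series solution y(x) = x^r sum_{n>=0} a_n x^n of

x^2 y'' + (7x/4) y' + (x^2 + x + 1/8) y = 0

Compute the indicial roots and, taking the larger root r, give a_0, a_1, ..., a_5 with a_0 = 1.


Write in Frobenius form y'' + (p(x)/x) y' + (q(x)/x^2) y = 0:
  p(x) = 7/4,  q(x) = x^2 + x + 1/8.
Indicial equation: r(r-1) + (7/4) r + (1/8) = 0 -> roots r_1 = -1/4, r_2 = -1/2.
Take r = r_1 = -1/4. Let y(x) = x^r sum_{n>=0} a_n x^n with a_0 = 1.
Substitute y = x^r sum a_n x^n and match x^{r+n}. The recurrence is
  D(n) a_n + 1 a_{n-1} + 1 a_{n-2} = 0,  where D(n) = (r+n)(r+n-1) + (7/4)(r+n) + (1/8).
  a_n = [-1 a_{n-1} - 1 a_{n-2}] / D(n).
Since the indicial polynomial factors as (r - r_1)(r - r_2), D(n) = (r_1 + n - r_1)(r_1 + n - r_2) = n(n + 1/4).
Evaluating step by step (a_0 = 1):
  n = 1: D(1) = 1(1 + 1/4) = 5/4; numerator = -1(1) = -1; a_1 = (-1)/(5/4) = -4/5
  n = 2: D(2) = 2(2 + 1/4) = 9/2; numerator = -1(-4/5) - 1(1) = -1/5; a_2 = (-1/5)/(9/2) = -2/45
  n = 3: D(3) = 3(3 + 1/4) = 39/4; numerator = -1(-2/45) - 1(-4/5) = 38/45; a_3 = (38/45)/(39/4) = 152/1755
  n = 4: D(4) = 4(4 + 1/4) = 17; numerator = -1(152/1755) - 1(-2/45) = -74/1755; a_4 = (-74/1755)/(17) = -74/29835
  n = 5: D(5) = 5(5 + 1/4) = 105/4; numerator = -1(-74/29835) - 1(152/1755) = -502/5967; a_5 = (-502/5967)/(105/4) = -2008/626535

r = -1/4; a_0 = 1; a_1 = -4/5; a_2 = -2/45; a_3 = 152/1755; a_4 = -74/29835; a_5 = -2008/626535


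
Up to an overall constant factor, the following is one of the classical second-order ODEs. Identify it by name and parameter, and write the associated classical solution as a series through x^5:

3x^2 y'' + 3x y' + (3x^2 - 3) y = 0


All three coefficients share the factor 3; dividing through by 3 gives  x^2 y'' + x y' + (x^2 - 1) y = 0.
This matches the Bessel equation x^2 y'' + x y' + (x^2 - nu^2) y = 0 with nu^2 = 1, so nu = 1; the solution bounded at x = 0 is J_1(x).
Frobenius at x = 0: indicial roots ±nu; for r = nu the recurrence k(k + 2nu) c_k = -c_{k-2} gives the standard series J_nu(x) = sum_{k>=0} (-1)^k / (k! (k+nu)!) (x/2)^(2k+nu). Evaluate the first 3 terms:
  k = 0: (-1)^0 / (0! * 1! * 2^1) x^1 = 1/(1*1*2) x^1 = (1/2) x^1
  k = 1: (-1)^1 / (1! * 2! * 2^3) x^3 = -1/(1*2*8) x^3 = (-1/16) x^3
  k = 2: (-1)^2 / (2! * 3! * 2^5) x^5 = 1/(2*6*32) x^5 = (1/384) x^5
Hence J_1(x) = x^5/384 - x^3/16 + x/2 + ....

J_1(x); series = x^5/384 - x^3/16 + x/2


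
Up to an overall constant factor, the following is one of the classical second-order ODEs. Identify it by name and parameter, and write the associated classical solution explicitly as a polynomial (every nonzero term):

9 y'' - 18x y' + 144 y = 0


All three coefficients share the factor 9; dividing through by 9 gives  y'' - 2x y' + 16 y = 0.
This matches the Hermite equation y'' - 2x y' + 2n y = 0 with 2n = 16, so n = 8; the polynomial solution is H_8(x).
With y = sum_k a_k x^k, matching x^k gives (k+2)(k+1) a_{k+2} = 2(k - n) a_k = 2(k - 8) a_k. The right side vanishes at k = 8, so the series with the parity of 8 terminates at degree 8.
Standard normalization: leading coefficient of H_n is 2^n, so a_8 = 2^8 = 256. Work downward with a_k = (k+1)(k+2) a_{k+2} / (2(k - n)):
  a_6 = (7)(8)(256) / (2(6 - 8)) = 14336/(-4) = -3584
  a_4 = (5)(6)(-3584) / (2(4 - 8)) = -107520/(-8) = 13440
  a_2 = (3)(4)(13440) / (2(2 - 8)) = 161280/(-12) = -13440
  a_0 = (1)(2)(-13440) / (2(0 - 8)) = -26880/(-16) = 1680
Hence H_8(x) = 256 x^8 - 3584 x^6 + 13440 x^4 - 13440 x^2 + 1680.

H_8(x); series = 256 x^8 - 3584 x^6 + 13440 x^4 - 13440 x^2 + 1680


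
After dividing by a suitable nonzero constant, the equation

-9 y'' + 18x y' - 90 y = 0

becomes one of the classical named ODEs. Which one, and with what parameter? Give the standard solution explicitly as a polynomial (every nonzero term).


All three coefficients share the factor -9; dividing through by -9 gives  y'' - 2x y' + 10 y = 0.
This matches the Hermite equation y'' - 2x y' + 2n y = 0 with 2n = 10, so n = 5; the polynomial solution is H_5(x).
With y = sum_k a_k x^k, matching x^k gives (k+2)(k+1) a_{k+2} = 2(k - n) a_k = 2(k - 5) a_k. The right side vanishes at k = 5, so the series with the parity of 5 terminates at degree 5.
Standard normalization: leading coefficient of H_n is 2^n, so a_5 = 2^5 = 32. Work downward with a_k = (k+1)(k+2) a_{k+2} / (2(k - n)):
  a_3 = (4)(5)(32) / (2(3 - 5)) = 640/(-4) = -160
  a_1 = (2)(3)(-160) / (2(1 - 5)) = -960/(-8) = 120
Hence H_5(x) = 32 x^5 - 160 x^3 + 120 x.

H_5(x); series = 32 x^5 - 160 x^3 + 120 x


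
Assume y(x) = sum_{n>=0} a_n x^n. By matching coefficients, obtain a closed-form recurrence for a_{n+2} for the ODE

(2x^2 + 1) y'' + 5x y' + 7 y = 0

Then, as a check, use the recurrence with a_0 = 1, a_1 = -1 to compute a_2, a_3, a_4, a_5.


Substitute y = sum_n a_n x^n.
(1 + 2 x^2) y'' contributes (n+2)(n+1) a_{n+2} + 2 n(n-1) a_n at x^n.
5 x y'(x) contributes 5 n a_n at x^n.
7 y(x) contributes 7 a_n at x^n.
Matching x^n: (n+2)(n+1) a_{n+2} + (2 n(n-1) + 5 n + 7) a_n = 0.
Thus a_{n+2} = (-2 n(n-1) - 5 n - 7) / ((n+1)(n+2)) * a_n.

Check with a_0 = 1, a_1 = -1 (apply the recurrence for n = 0, 1, 2, 3): a_0 = 1, a_1 = -1, a_2 = -7/2, a_3 = 2, a_4 = 49/8, a_5 = -17/5.

a_(n+2) = (-2 n(n-1) - 5 n - 7) / ((n+1)(n+2)) * a_n; check: a_0 = 1, a_1 = -1, a_2 = -7/2, a_3 = 2, a_4 = 49/8, a_5 = -17/5


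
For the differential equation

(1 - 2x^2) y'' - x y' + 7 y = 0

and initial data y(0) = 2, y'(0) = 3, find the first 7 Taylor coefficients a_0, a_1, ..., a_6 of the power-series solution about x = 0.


Ansatz: y(x) = sum_{n>=0} a_n x^n, so y'(x) = sum_{n>=1} n a_n x^(n-1) and y''(x) = sum_{n>=2} n(n-1) a_n x^(n-2).
Substitute into P(x) y'' + Q(x) y' + R(x) y = 0 with P(x) = 1 - 2x^2, Q(x) = -x, R(x) = 7, and match powers of x.
Initial conditions: a_0 = 2, a_1 = 3.
Setting the coefficient of each power of x to zero and solving order by order (substituting the coefficients already found):
  x^0: 2 a_2 + 7 a_0 = 0  ->  2 a_2 = -7 a_0 = -14  ->  a_2 = -7
  x^1: 6 a_3 + 6 a_1 = 0  ->  6 a_3 = -6 a_1 = -18  ->  a_3 = -3
  x^2: 12 a_4 + a_2 = 0  ->  12 a_4 = -a_2 = 7  ->  a_4 = 7/12
  x^3: 20 a_5 - 8 a_3 = 0  ->  20 a_5 = 8 a_3 = -24  ->  a_5 = -6/5
  x^4: 30 a_6 - 21 a_4 = 0  ->  30 a_6 = 21 a_4 = 49/4  ->  a_6 = 49/120
Truncated series: y(x) = 2 + 3 x - 7 x^2 - 3 x^3 + (7/12) x^4 - (6/5) x^5 + (49/120) x^6 + O(x^7).

a_0 = 2; a_1 = 3; a_2 = -7; a_3 = -3; a_4 = 7/12; a_5 = -6/5; a_6 = 49/120


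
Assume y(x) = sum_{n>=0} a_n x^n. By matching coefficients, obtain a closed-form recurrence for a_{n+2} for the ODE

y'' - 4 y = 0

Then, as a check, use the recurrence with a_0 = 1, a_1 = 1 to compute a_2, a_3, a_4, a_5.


Substitute y = sum_n a_n x^n into y'' + (const) y = 0.
y''(x) = sum_{n>=0} (n+2)(n+1) a_{n+2} x^n.
The ODE becomes sum_n [(n+2)(n+1) a_{n+2} - 4 a_n] x^n = 0.
Setting each coefficient to zero gives the recurrence:
  (n+2)(n+1) a_{n+2} - 4 a_n = 0,
  a_{n+2} = 4 / ((n+1)(n+2)) a_n.

Check with a_0 = 1, a_1 = 1 (apply the recurrence for n = 0, 1, 2, 3): a_0 = 1, a_1 = 1, a_2 = 2, a_3 = 2/3, a_4 = 2/3, a_5 = 2/15.

a_{n+2} = 4/((n+1)(n+2)) * a_n; check: a_0 = 1, a_1 = 1, a_2 = 2, a_3 = 2/3, a_4 = 2/3, a_5 = 2/15


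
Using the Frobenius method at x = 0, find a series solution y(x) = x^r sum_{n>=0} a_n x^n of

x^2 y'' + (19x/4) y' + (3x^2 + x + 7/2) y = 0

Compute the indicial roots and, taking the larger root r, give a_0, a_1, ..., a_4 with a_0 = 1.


Write in Frobenius form y'' + (p(x)/x) y' + (q(x)/x^2) y = 0:
  p(x) = 19/4,  q(x) = 3x^2 + x + 7/2.
Indicial equation: r(r-1) + (19/4) r + (7/2) = 0 -> roots r_1 = -7/4, r_2 = -2.
Take r = r_1 = -7/4. Let y(x) = x^r sum_{n>=0} a_n x^n with a_0 = 1.
Substitute y = x^r sum a_n x^n and match x^{r+n}. The recurrence is
  D(n) a_n + 1 a_{n-1} + 3 a_{n-2} = 0,  where D(n) = (r+n)(r+n-1) + (19/4)(r+n) + (7/2).
  a_n = [-1 a_{n-1} - 3 a_{n-2}] / D(n).
Since the indicial polynomial factors as (r - r_1)(r - r_2), D(n) = (r_1 + n - r_1)(r_1 + n - r_2) = n(n + 1/4).
Evaluating step by step (a_0 = 1):
  n = 1: D(1) = 1(1 + 1/4) = 5/4; numerator = -1(1) = -1; a_1 = (-1)/(5/4) = -4/5
  n = 2: D(2) = 2(2 + 1/4) = 9/2; numerator = -1(-4/5) - 3(1) = -11/5; a_2 = (-11/5)/(9/2) = -22/45
  n = 3: D(3) = 3(3 + 1/4) = 39/4; numerator = -1(-22/45) - 3(-4/5) = 26/9; a_3 = (26/9)/(39/4) = 8/27
  n = 4: D(4) = 4(4 + 1/4) = 17; numerator = -1(8/27) - 3(-22/45) = 158/135; a_4 = (158/135)/(17) = 158/2295

r = -7/4; a_0 = 1; a_1 = -4/5; a_2 = -22/45; a_3 = 8/27; a_4 = 158/2295


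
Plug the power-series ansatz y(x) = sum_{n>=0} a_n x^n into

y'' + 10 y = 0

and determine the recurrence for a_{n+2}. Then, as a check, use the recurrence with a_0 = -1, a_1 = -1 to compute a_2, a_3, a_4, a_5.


Substitute y = sum_n a_n x^n into y'' + (const) y = 0.
y''(x) = sum_{n>=0} (n+2)(n+1) a_{n+2} x^n.
The ODE becomes sum_n [(n+2)(n+1) a_{n+2} + 10 a_n] x^n = 0.
Setting each coefficient to zero gives the recurrence:
  (n+2)(n+1) a_{n+2} + 10 a_n = 0,
  a_{n+2} = -10 / ((n+1)(n+2)) a_n.

Check with a_0 = -1, a_1 = -1 (apply the recurrence for n = 0, 1, 2, 3): a_0 = -1, a_1 = -1, a_2 = 5, a_3 = 5/3, a_4 = -25/6, a_5 = -5/6.

a_{n+2} = -10/((n+1)(n+2)) * a_n; check: a_0 = -1, a_1 = -1, a_2 = 5, a_3 = 5/3, a_4 = -25/6, a_5 = -5/6


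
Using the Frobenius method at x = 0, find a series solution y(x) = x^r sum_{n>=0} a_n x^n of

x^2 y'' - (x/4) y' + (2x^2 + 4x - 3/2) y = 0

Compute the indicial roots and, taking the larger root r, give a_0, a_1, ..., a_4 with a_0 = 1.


Write in Frobenius form y'' + (p(x)/x) y' + (q(x)/x^2) y = 0:
  p(x) = -1/4,  q(x) = 2x^2 + 4x - 3/2.
Indicial equation: r(r-1) + (-1/4) r + (-3/2) = 0 -> roots r_1 = 2, r_2 = -3/4.
Take r = r_1 = 2. Let y(x) = x^r sum_{n>=0} a_n x^n with a_0 = 1.
Substitute y = x^r sum a_n x^n and match x^{r+n}. The recurrence is
  D(n) a_n + 4 a_{n-1} + 2 a_{n-2} = 0,  where D(n) = (r+n)(r+n-1) + (-1/4)(r+n) + (-3/2).
  a_n = [-4 a_{n-1} - 2 a_{n-2}] / D(n).
Since the indicial polynomial factors as (r - r_1)(r - r_2), D(n) = (r_1 + n - r_1)(r_1 + n - r_2) = n(n + 11/4).
Evaluating step by step (a_0 = 1):
  n = 1: D(1) = 1(1 + 11/4) = 15/4; numerator = -4(1) = -4; a_1 = (-4)/(15/4) = -16/15
  n = 2: D(2) = 2(2 + 11/4) = 19/2; numerator = -4(-16/15) - 2(1) = 34/15; a_2 = (34/15)/(19/2) = 68/285
  n = 3: D(3) = 3(3 + 11/4) = 69/4; numerator = -4(68/285) - 2(-16/15) = 112/95; a_3 = (112/95)/(69/4) = 448/6555
  n = 4: D(4) = 4(4 + 11/4) = 27; numerator = -4(448/6555) - 2(68/285) = -328/437; a_4 = (-328/437)/(27) = -328/11799

r = 2; a_0 = 1; a_1 = -16/15; a_2 = 68/285; a_3 = 448/6555; a_4 = -328/11799


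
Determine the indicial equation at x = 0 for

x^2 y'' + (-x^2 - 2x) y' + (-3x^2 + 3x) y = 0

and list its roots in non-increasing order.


Divide by x^2 to reach normal form y'' + P_1(x) y' + P_2(x) y = 0 with P_1(x) = -1 - 2/x and P_2(x) = -3 + 3/x.
x = 0 is a singular point because the y'-coefficient -1 - 2/x has a pole at x = 0 and the y-coefficient -3 + 3/x has a pole at x = 0.
It is a regular singular point because x P_1(x) = p(x) = -x - 2 and x^2 P_2(x) = q(x) = -3x^2 + 3x are polynomials, hence analytic at x = 0.
p(0) = -2,  q(0) = 0.
Indicial equation: r(r-1) + p(0) r + q(0) = 0, i.e. r^2 + (p(0) - 1) r + q(0) = 0, i.e. r^2 - 3 r = 0.
Discriminant: (-3)^2 - 4(0) = 9, so r = (3 ± 3)/2.
Solving: r_1 = 3, r_2 = 0.

indicial: r^2 - 3 r = 0; roots r_1 = 3, r_2 = 0


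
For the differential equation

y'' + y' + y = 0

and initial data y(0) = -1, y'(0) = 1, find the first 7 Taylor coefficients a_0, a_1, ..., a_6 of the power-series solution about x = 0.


Ansatz: y(x) = sum_{n>=0} a_n x^n, so y'(x) = sum_{n>=1} n a_n x^(n-1) and y''(x) = sum_{n>=2} n(n-1) a_n x^(n-2).
Substitute into P(x) y'' + Q(x) y' + R(x) y = 0 with P(x) = 1, Q(x) = 1, R(x) = 1, and match powers of x.
Initial conditions: a_0 = -1, a_1 = 1.
Setting the coefficient of each power of x to zero and solving order by order (substituting the coefficients already found):
  x^0: 2 a_2 + a_1 + a_0 = 0  ->  2 a_2 = -a_1 - a_0 = 0  ->  a_2 = 0
  x^1: 6 a_3 + 2 a_2 + a_1 = 0  ->  6 a_3 = -2 a_2 - a_1 = -1  ->  a_3 = -1/6
  x^2: 12 a_4 + 3 a_3 + a_2 = 0  ->  12 a_4 = -3 a_3 - a_2 = 1/2  ->  a_4 = 1/24
  x^3: 20 a_5 + 4 a_4 + a_3 = 0  ->  20 a_5 = -4 a_4 - a_3 = 0  ->  a_5 = 0
  x^4: 30 a_6 + 5 a_5 + a_4 = 0  ->  30 a_6 = -5 a_5 - a_4 = -1/24  ->  a_6 = -1/720
Truncated series: y(x) = -1 + x - (1/6) x^3 + (1/24) x^4 - (1/720) x^6 + O(x^7).

a_0 = -1; a_1 = 1; a_2 = 0; a_3 = -1/6; a_4 = 1/24; a_5 = 0; a_6 = -1/720


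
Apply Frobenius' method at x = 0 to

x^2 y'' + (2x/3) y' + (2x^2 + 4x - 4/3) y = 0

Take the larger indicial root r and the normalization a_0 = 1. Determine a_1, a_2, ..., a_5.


Write in Frobenius form y'' + (p(x)/x) y' + (q(x)/x^2) y = 0:
  p(x) = 2/3,  q(x) = 2x^2 + 4x - 4/3.
Indicial equation: r(r-1) + (2/3) r + (-4/3) = 0 -> roots r_1 = 4/3, r_2 = -1.
Take r = r_1 = 4/3. Let y(x) = x^r sum_{n>=0} a_n x^n with a_0 = 1.
Substitute y = x^r sum a_n x^n and match x^{r+n}. The recurrence is
  D(n) a_n + 4 a_{n-1} + 2 a_{n-2} = 0,  where D(n) = (r+n)(r+n-1) + (2/3)(r+n) + (-4/3).
  a_n = [-4 a_{n-1} - 2 a_{n-2}] / D(n).
Since the indicial polynomial factors as (r - r_1)(r - r_2), D(n) = (r_1 + n - r_1)(r_1 + n - r_2) = n(n + 7/3).
Evaluating step by step (a_0 = 1):
  n = 1: D(1) = 1(1 + 7/3) = 10/3; numerator = -4(1) = -4; a_1 = (-4)/(10/3) = -6/5
  n = 2: D(2) = 2(2 + 7/3) = 26/3; numerator = -4(-6/5) - 2(1) = 14/5; a_2 = (14/5)/(26/3) = 21/65
  n = 3: D(3) = 3(3 + 7/3) = 16; numerator = -4(21/65) - 2(-6/5) = 72/65; a_3 = (72/65)/(16) = 9/130
  n = 4: D(4) = 4(4 + 7/3) = 76/3; numerator = -4(9/130) - 2(21/65) = -12/13; a_4 = (-12/13)/(76/3) = -9/247
  n = 5: D(5) = 5(5 + 7/3) = 110/3; numerator = -4(-9/247) - 2(9/130) = 9/1235; a_5 = (9/1235)/(110/3) = 27/135850

r = 4/3; a_0 = 1; a_1 = -6/5; a_2 = 21/65; a_3 = 9/130; a_4 = -9/247; a_5 = 27/135850


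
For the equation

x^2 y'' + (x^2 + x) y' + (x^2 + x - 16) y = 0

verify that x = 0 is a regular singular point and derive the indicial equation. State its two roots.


Divide by x^2 to reach normal form y'' + P_1(x) y' + P_2(x) y = 0 with P_1(x) = 1 + 1/x and P_2(x) = 1 + 1/x - 16/x^2.
x = 0 is a singular point because the y'-coefficient 1 + 1/x has a pole at x = 0 and the y-coefficient 1 + 1/x - 16/x^2 has a pole at x = 0.
It is a regular singular point because x P_1(x) = p(x) = x + 1 and x^2 P_2(x) = q(x) = x^2 + x - 16 are polynomials, hence analytic at x = 0.
p(0) = 1,  q(0) = -16.
Indicial equation: r(r-1) + p(0) r + q(0) = 0, i.e. r^2 + (p(0) - 1) r + q(0) = 0, i.e. r^2 - 16 = 0.
Discriminant: (0)^2 - 4(-16) = 64, so r = (0 ± 8)/2.
Solving: r_1 = 4, r_2 = -4.

indicial: r^2 - 16 = 0; roots r_1 = 4, r_2 = -4


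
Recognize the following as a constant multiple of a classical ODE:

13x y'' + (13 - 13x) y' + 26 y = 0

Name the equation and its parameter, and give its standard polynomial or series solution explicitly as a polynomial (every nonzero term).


All three coefficients share the factor 13; dividing through by 13 gives  x y'' + (1 - x) y' + 2 y = 0.
This matches the Laguerre equation x y'' + (1 - x) y' + n y = 0 with n = 2; the polynomial solution is L_2(x).
With y = sum_k a_k x^k, matching x^k gives (k+1)k a_{k+1} + (k+1) a_{k+1} - k a_k + n a_k = 0, i.e. (k+1)^2 a_{k+1} = (k - n) a_k = (k - 2) a_k. The right side vanishes at k = 2, so the series terminates at degree 2.
Standard normalization L_n(0) = 1 gives a_0 = 1. Work upward with a_{k+1} = (k - 2) a_k / (k+1)^2:
  a_1 = (0 - 2)(1) / 1^2 = -2/1 = -2
  a_2 = (1 - 2)(-2) / 2^2 = 2/4 = 1/2
Hence L_2(x) = x^2/2 - 2 x + 1.

L_2(x); series = x^2/2 - 2 x + 1


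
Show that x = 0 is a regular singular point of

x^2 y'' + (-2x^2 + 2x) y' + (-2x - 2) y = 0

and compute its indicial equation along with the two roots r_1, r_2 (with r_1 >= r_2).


Divide by x^2 to reach normal form y'' + P_1(x) y' + P_2(x) y = 0 with P_1(x) = -2 + 2/x and P_2(x) = -2/x - 2/x^2.
x = 0 is a singular point because the y'-coefficient -2 + 2/x has a pole at x = 0 and the y-coefficient -2/x - 2/x^2 has a pole at x = 0.
It is a regular singular point because x P_1(x) = p(x) = 2 - 2x and x^2 P_2(x) = q(x) = -2x - 2 are polynomials, hence analytic at x = 0.
p(0) = 2,  q(0) = -2.
Indicial equation: r(r-1) + p(0) r + q(0) = 0, i.e. r^2 + (p(0) - 1) r + q(0) = 0, i.e. r^2 + 1 r - 2 = 0.
Discriminant: (1)^2 - 4(-2) = 9, so r = (-1 ± 3)/2.
Solving: r_1 = 1, r_2 = -2.

indicial: r^2 + 1 r - 2 = 0; roots r_1 = 1, r_2 = -2


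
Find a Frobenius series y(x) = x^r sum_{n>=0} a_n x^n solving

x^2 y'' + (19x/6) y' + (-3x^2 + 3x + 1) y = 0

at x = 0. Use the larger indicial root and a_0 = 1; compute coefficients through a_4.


Write in Frobenius form y'' + (p(x)/x) y' + (q(x)/x^2) y = 0:
  p(x) = 19/6,  q(x) = -3x^2 + 3x + 1.
Indicial equation: r(r-1) + (19/6) r + (1) = 0 -> roots r_1 = -2/3, r_2 = -3/2.
Take r = r_1 = -2/3. Let y(x) = x^r sum_{n>=0} a_n x^n with a_0 = 1.
Substitute y = x^r sum a_n x^n and match x^{r+n}. The recurrence is
  D(n) a_n + 3 a_{n-1} - 3 a_{n-2} = 0,  where D(n) = (r+n)(r+n-1) + (19/6)(r+n) + (1).
  a_n = [-3 a_{n-1} + 3 a_{n-2}] / D(n).
Since the indicial polynomial factors as (r - r_1)(r - r_2), D(n) = (r_1 + n - r_1)(r_1 + n - r_2) = n(n + 5/6).
Evaluating step by step (a_0 = 1):
  n = 1: D(1) = 1(1 + 5/6) = 11/6; numerator = -3(1) = -3; a_1 = (-3)/(11/6) = -18/11
  n = 2: D(2) = 2(2 + 5/6) = 17/3; numerator = -3(-18/11) + 3(1) = 87/11; a_2 = (87/11)/(17/3) = 261/187
  n = 3: D(3) = 3(3 + 5/6) = 23/2; numerator = -3(261/187) + 3(-18/11) = -1701/187; a_3 = (-1701/187)/(23/2) = -3402/4301
  n = 4: D(4) = 4(4 + 5/6) = 58/3; numerator = -3(-3402/4301) + 3(261/187) = 2565/391; a_4 = (2565/391)/(58/3) = 7695/22678

r = -2/3; a_0 = 1; a_1 = -18/11; a_2 = 261/187; a_3 = -3402/4301; a_4 = 7695/22678


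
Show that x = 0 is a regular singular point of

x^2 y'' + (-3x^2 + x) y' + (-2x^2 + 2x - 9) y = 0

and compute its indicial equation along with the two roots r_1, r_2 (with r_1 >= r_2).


Divide by x^2 to reach normal form y'' + P_1(x) y' + P_2(x) y = 0 with P_1(x) = -3 + 1/x and P_2(x) = -2 + 2/x - 9/x^2.
x = 0 is a singular point because the y'-coefficient -3 + 1/x has a pole at x = 0 and the y-coefficient -2 + 2/x - 9/x^2 has a pole at x = 0.
It is a regular singular point because x P_1(x) = p(x) = 1 - 3x and x^2 P_2(x) = q(x) = -2x^2 + 2x - 9 are polynomials, hence analytic at x = 0.
p(0) = 1,  q(0) = -9.
Indicial equation: r(r-1) + p(0) r + q(0) = 0, i.e. r^2 + (p(0) - 1) r + q(0) = 0, i.e. r^2 - 9 = 0.
Discriminant: (0)^2 - 4(-9) = 36, so r = (0 ± 6)/2.
Solving: r_1 = 3, r_2 = -3.

indicial: r^2 - 9 = 0; roots r_1 = 3, r_2 = -3
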